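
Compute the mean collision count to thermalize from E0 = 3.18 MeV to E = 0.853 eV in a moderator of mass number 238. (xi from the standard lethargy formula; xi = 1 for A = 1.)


xi = 1 + (A-1)^2/(2A)*ln((A-1)/(A+1)) = 0.008379872 (for A = 238)
n = ln(E0/E) / xi
n = ln(3.18e6 / 0.853) / 0.008379872
n = ln(3.728019e+06) / 0.008379872 = 1805.7

1805.7


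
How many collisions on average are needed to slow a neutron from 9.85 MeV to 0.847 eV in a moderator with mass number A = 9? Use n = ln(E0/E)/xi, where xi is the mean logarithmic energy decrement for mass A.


xi = 1 + (A-1)^2/(2A)*ln((A-1)/(A+1)) = 0.2066007 (for A = 9)
n = ln(E0/E) / xi
n = ln(9.85e6 / 0.847) / 0.2066007
n = ln(1.162928e+07) / 0.2066007 = 78.746

78.746


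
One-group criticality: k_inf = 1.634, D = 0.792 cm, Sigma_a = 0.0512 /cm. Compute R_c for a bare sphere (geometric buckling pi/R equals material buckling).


L^2 = D / Sigma_a = 0.792 / 0.0512 = 15.46875 cm^2
B_m^2 = (k_inf - 1) / L^2 = (1.634 - 1) / 15.46875 = 0.04098586 /cm^2
For a bare sphere: B_g = pi/R, so R_c = pi / sqrt(B_m^2)
R_c = pi / sqrt(0.04098586) = 15.518 cm

15.518


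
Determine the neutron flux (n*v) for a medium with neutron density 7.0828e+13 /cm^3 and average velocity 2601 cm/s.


phi = n * v
phi = 7.0828e+13 * 2601
phi = 1.8422e+17 /cm^2/s

1.8422e+17


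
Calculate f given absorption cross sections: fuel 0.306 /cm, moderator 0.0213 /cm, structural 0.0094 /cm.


f = Sigma_a_fuel / (Sigma_a_fuel + Sigma_a_mod + Sigma_a_other)
f = 0.306 / (0.306 + 0.0213 + 0.0094)
f = 0.90882

0.90882


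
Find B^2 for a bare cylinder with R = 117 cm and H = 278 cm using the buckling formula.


B^2 = (2.405/R)^2 + (pi/H)^2
B^2 = (2.405/117)^2 + (pi/278)^2
B^2 = 5.5024e-04 /cm^2

5.5024e-04


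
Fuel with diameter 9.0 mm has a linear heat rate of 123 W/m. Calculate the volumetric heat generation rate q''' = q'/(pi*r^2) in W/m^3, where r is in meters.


r = D / 2 / 1000 = 9.0 / 2 / 1000 = 0.0045 m
q''' = q' / (pi * r^2)
q''' = 123 / (pi * 0.0045^2)
q''' = 1.9334e+06 W/m^3

1.9334e+06


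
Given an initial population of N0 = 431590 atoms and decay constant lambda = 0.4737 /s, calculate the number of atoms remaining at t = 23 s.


N = N0 * exp(-lambda * t)
N = 431590 * exp(-0.4737 * 23)
N = 8.0055

8.0055


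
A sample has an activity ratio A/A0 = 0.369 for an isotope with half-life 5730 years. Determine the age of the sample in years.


lambda = ln(2) / t_half = ln(2) / 5730 = 1.209681e-04 /yr
t = -ln(A/A0) / lambda
t = -ln(0.369) / 1.209681e-04
t = 8241.5 yr

8241.5


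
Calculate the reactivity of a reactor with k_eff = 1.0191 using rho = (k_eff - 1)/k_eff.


rho = (k_eff - 1) / k_eff
rho = (1.0191 - 1) / 1.0191
rho = 0.018742

0.018742


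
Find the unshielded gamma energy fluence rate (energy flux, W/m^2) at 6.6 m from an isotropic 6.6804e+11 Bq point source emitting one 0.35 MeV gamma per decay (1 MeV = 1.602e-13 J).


psi = A * E * 1.602e-13 / (4*pi*r^2)
psi = 6.6804e+11 * 0.35 * 1.602e-13 / (4*pi*6.6^2)
psi = 6.8428e-05 W/m^2

6.8428e-05


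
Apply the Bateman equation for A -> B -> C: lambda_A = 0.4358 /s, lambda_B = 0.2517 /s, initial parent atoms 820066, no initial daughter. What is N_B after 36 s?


N_B(t) = lambda_A * N_A0 / (lambda_B - lambda_A) * [exp(-lambda_A*t) - exp(-lambda_B*t)]
exp(-0.4358*36) = 1.536175e-07; exp(-0.2517*36) = 1.160836e-04
N_B = 0.4358 * 820066 / (0.2517 - 0.4358) * (1.536175e-07 - 1.160836e-04)
N_B = 225.05

225.05


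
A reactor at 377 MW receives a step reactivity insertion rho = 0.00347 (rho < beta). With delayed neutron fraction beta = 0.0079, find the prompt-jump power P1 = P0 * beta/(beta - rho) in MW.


P1/P0 = beta / (beta - rho)
P1/P0 = 0.0079 / (0.0079 - 0.00347) = 1.783296
P1 = 377 * 1.783296 = 672.30 MW

672.30


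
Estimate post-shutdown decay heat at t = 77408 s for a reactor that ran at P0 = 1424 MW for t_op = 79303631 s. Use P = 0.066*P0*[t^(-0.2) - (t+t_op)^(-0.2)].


P/P0 = 0.066 * [t^(-0.2) - (t + t_op)^(-0.2)]
P/P0 = 0.066 * [77408^(-0.2) - (77408 + 79303631)^(-0.2)]
P/P0 = 0.066 * [0.1052550 - 0.02630611] = 0.005210627
P = 1424 * 0.005210627 = 7.4199 MW

7.4199


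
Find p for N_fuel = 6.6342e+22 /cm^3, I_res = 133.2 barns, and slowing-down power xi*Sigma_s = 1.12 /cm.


p = exp(-N * I * 1e-24 / (xi*Sigma_s))
p = exp(-6.6342e+22 * 133.2 * 1e-24 / 1.12)
p = 3.7448e-04

3.7448e-04


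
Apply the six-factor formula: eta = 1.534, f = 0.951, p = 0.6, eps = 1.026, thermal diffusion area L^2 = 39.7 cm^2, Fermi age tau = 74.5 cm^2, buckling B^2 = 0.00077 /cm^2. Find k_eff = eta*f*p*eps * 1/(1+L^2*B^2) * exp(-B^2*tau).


k_inf = eta*f*p*eps = 1.534*0.951*0.6*1.026 = 0.8980582
P_TNL = 1/(1 + L^2*B^2) = 1/(1 + 39.7*0.00077) = 0.9703377
P_FNL = exp(-B^2*tau) = exp(-0.00077*74.5) = 0.9442494
k_eff = k_inf * P_TNL * P_FNL = 0.8980582 * 0.9703377 * 0.9442494
k_eff = 0.82284

0.82284


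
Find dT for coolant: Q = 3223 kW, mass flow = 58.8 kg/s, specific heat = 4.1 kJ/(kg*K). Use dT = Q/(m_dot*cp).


dT = Q / (m_dot * cp)
dT = 3223 / (58.8 * 4.1)
dT = 13.369 C

13.369


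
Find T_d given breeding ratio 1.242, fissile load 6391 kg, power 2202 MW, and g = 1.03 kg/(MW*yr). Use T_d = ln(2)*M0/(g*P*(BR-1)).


Breeding gain G = BR - 1 = 1.242 - 1 = 0.242
Fissile production rate = g * P * G = 1.03 * 2202 * 0.242 = 548.87052 kg/yr
T_d = ln(2) * M0 / (g * P * G)
T_d = ln(2) * 6391 / 548.87052 = 8.0709 yr

8.0709


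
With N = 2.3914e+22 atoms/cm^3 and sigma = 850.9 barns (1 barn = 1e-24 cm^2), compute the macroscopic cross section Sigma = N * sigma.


Sigma = N * sigma_barns * 1e-24
Sigma = 2.3914e+22 * 850.9 * 1e-24
Sigma = 20.348 /cm

20.348


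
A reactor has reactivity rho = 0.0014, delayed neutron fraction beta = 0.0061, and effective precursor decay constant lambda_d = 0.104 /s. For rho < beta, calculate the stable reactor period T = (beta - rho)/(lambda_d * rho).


T = (beta - rho) / (lambda_d * rho)
T = (0.0061 - 0.0014) / (0.104 * 0.0014)
T = 32.280 s

32.280


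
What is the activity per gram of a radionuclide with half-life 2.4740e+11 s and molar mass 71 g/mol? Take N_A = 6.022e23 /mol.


lambda = ln(2) / t_half = ln(2) / 2.4740e+11 = 2.801727e-12 /s
SA = lambda * N_A / M
SA = 2.801727e-12 * 6.022e23 / 71
SA = 2.3763e+10 Bq/g

2.3763e+10


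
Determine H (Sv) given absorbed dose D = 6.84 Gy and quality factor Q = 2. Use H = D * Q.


H = D * Q
H = 6.84 * 2
H = 13.680 Sv

13.680


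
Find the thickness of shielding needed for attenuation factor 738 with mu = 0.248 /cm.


x = ln(factor) / mu
x = ln(738) / 0.248
x = 26.629 cm

26.629


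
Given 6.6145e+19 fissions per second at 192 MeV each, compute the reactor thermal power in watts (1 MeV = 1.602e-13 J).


P = fission_rate * E_MeV * 1.602e-13
P = 6.6145e+19 * 192 * 1.602e-13
P = 2.0345e+09 W

2.0345e+09


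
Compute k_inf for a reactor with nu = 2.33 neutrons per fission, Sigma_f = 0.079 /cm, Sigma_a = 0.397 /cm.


k_inf = nu * Sigma_f / Sigma_a
k_inf = 2.33 * 0.079 / 0.397
k_inf = 0.46365

0.46365


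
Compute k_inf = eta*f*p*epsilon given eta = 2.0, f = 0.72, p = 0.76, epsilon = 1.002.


k_inf = eta * f * p * epsilon
k_inf = 2.0 * 0.72 * 0.76 * 1.002
k_inf = 1.0966

1.0966


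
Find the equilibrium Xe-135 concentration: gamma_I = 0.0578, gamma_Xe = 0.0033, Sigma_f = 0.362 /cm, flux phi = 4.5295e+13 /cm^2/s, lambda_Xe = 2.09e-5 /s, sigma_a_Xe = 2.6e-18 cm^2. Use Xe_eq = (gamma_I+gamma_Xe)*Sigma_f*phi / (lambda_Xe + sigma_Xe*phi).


Xe_eq = (gamma_I + gamma_Xe) * Sigma_f * phi / (lambda_Xe + sigma_Xe * phi)
Numerator = (0.0578 + 0.0033) * 0.362 * 4.5295e+13 = 1.001844e+12
Denominator = 2.09e-5 + 2.6e-18 * 4.5295e+13 = 1.386670e-04
Xe_eq = 1.001844e+12 / 1.386670e-04 = 7.2248e+15 /cm^3

7.2248e+15


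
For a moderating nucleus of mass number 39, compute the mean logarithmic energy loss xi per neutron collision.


xi = 1 + (A-1)^2/(2A) * ln((A-1)/(A+1))
xi = 1 + (39-1)^2/(2*39) * ln((39-1)/(39 +1))
xi = 0.050416

0.050416


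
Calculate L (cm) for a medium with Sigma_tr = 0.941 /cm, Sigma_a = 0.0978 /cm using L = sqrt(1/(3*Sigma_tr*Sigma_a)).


D = 1 / (3 * Sigma_tr) = 1 / (3 * 0.941) = 0.3542331 cm
L = sqrt(D / Sigma_a)
L = sqrt(0.3542331 / 0.0978)
L = 1.9032 cm

1.9032


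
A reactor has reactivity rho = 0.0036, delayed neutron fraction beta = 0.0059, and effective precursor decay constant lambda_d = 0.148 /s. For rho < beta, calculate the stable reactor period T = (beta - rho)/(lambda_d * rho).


T = (beta - rho) / (lambda_d * rho)
T = (0.0059 - 0.0036) / (0.148 * 0.0036)
T = 4.3168 s

4.3168


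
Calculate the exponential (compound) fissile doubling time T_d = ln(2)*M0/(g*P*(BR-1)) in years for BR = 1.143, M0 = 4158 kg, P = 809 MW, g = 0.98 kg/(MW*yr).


Breeding gain G = BR - 1 = 1.143 - 1 = 0.143
Fissile production rate = g * P * G = 0.98 * 809 * 0.143 = 113.37326 kg/yr
T_d = ln(2) * M0 / (g * P * G)
T_d = ln(2) * 4158 / 113.37326 = 25.421 yr

25.421


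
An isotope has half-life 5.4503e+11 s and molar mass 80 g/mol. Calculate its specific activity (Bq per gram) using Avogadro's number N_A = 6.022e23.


lambda = ln(2) / t_half = ln(2) / 5.4503e+11 = 1.271760e-12 /s
SA = lambda * N_A / M
SA = 1.271760e-12 * 6.022e23 / 80
SA = 9.5732e+09 Bq/g

9.5732e+09


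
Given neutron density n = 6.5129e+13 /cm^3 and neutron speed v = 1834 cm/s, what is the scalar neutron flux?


phi = n * v
phi = 6.5129e+13 * 1834
phi = 1.1945e+17 /cm^2/s

1.1945e+17


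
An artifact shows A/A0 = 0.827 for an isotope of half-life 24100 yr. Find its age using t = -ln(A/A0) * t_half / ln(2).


lambda = ln(2) / t_half = ln(2) / 24100 = 2.876129e-05 /yr
t = -ln(A/A0) / lambda
t = -ln(0.827) / 2.876129e-05
t = 6604.4 yr

6604.4


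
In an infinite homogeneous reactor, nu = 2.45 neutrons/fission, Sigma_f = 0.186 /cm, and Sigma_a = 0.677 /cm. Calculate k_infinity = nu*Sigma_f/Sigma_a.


k_inf = nu * Sigma_f / Sigma_a
k_inf = 2.45 * 0.186 / 0.677
k_inf = 0.67312

0.67312


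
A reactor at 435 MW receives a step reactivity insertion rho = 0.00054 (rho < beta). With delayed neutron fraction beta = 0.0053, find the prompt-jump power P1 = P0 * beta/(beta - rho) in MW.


P1/P0 = beta / (beta - rho)
P1/P0 = 0.0053 / (0.0053 - 0.00054) = 1.113445
P1 = 435 * 1.113445 = 484.35 MW

484.35


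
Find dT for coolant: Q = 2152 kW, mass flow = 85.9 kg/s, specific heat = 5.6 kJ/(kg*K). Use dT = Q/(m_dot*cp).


dT = Q / (m_dot * cp)
dT = 2152 / (85.9 * 5.6)
dT = 4.4736 C

4.4736


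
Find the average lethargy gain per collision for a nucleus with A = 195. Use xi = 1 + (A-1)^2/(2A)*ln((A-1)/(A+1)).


xi = 1 + (A-1)^2/(2A) * ln((A-1)/(A+1))
xi = 1 + (195-1)^2/(2*195) * ln((195-1)/(195 +1))
xi = 0.010221

0.010221


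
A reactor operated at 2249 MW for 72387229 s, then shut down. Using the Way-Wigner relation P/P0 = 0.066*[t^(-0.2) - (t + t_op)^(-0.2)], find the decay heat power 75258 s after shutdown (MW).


P/P0 = 0.066 * [t^(-0.2) - (t + t_op)^(-0.2)]
P/P0 = 0.066 * [75258^(-0.2) - (75258 + 72387229)^(-0.2)]
P/P0 = 0.066 * [0.1058497 - 0.02679029] = 0.005217921
P = 2249 * 0.005217921 = 11.735 MW

11.735


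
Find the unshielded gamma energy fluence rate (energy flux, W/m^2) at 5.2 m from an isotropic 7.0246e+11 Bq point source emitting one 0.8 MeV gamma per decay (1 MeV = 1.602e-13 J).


psi = A * E * 1.602e-13 / (4*pi*r^2)
psi = 7.0246e+11 * 0.8 * 1.602e-13 / (4*pi*5.2^2)
psi = 2.6495e-04 W/m^2

2.6495e-04


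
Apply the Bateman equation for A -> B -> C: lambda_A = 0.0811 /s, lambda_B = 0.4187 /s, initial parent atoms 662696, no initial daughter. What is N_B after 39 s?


N_B(t) = lambda_A * N_A0 / (lambda_B - lambda_A) * [exp(-lambda_A*t) - exp(-lambda_B*t)]
exp(-0.0811*39) = 0.04230288; exp(-0.4187*39) = 8.096086e-08
N_B = 0.0811 * 662696 / (0.4187 - 0.0811) * (0.04230288 - 8.096086e-08)
N_B = 6734.4

6734.4


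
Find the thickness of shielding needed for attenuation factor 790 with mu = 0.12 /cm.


x = ln(factor) / mu
x = ln(790) / 0.12
x = 55.600 cm

55.600


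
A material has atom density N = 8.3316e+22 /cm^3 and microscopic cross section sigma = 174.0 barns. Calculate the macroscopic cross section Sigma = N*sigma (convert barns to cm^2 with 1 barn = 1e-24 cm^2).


Sigma = N * sigma_barns * 1e-24
Sigma = 8.3316e+22 * 174.0 * 1e-24
Sigma = 14.497 /cm

14.497


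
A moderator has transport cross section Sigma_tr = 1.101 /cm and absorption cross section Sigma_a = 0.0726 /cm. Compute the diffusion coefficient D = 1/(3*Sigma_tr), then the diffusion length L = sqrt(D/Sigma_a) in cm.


D = 1 / (3 * Sigma_tr) = 1 / (3 * 1.101) = 0.3027551 cm
L = sqrt(D / Sigma_a)
L = sqrt(0.3027551 / 0.0726)
L = 2.0421 cm

2.0421


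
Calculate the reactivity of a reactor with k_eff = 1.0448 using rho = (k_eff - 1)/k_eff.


rho = (k_eff - 1) / k_eff
rho = (1.0448 - 1) / 1.0448
rho = 0.042879

0.042879


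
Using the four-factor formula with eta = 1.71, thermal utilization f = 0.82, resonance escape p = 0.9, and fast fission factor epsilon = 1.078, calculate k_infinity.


k_inf = eta * f * p * epsilon
k_inf = 1.71 * 0.82 * 0.9 * 1.078
k_inf = 1.3604

1.3604


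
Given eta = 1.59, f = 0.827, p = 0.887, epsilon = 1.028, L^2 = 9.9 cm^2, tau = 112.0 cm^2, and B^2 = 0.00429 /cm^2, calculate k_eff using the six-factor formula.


k_inf = eta*f*p*eps = 1.59*0.827*0.887*1.028 = 1.199001
P_TNL = 1/(1 + L^2*B^2) = 1/(1 + 9.9*0.00429) = 0.9592593
P_FNL = exp(-B^2*tau) = exp(-0.00429*112.0) = 0.6184864
k_eff = k_inf * P_TNL * P_FNL = 1.199001 * 0.9592593 * 0.6184864
k_eff = 0.71135

0.71135


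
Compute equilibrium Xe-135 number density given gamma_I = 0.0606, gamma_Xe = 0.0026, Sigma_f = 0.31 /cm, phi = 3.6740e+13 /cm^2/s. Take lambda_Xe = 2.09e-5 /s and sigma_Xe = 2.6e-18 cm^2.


Xe_eq = (gamma_I + gamma_Xe) * Sigma_f * phi / (lambda_Xe + sigma_Xe * phi)
Numerator = (0.0606 + 0.0026) * 0.31 * 3.6740e+13 = 7.198101e+11
Denominator = 2.09e-5 + 2.6e-18 * 3.6740e+13 = 1.164240e-04
Xe_eq = 7.198101e+11 / 1.164240e-04 = 6.1827e+15 /cm^3

6.1827e+15


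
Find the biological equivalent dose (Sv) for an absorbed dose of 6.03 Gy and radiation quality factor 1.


H = D * Q
H = 6.03 * 1
H = 6.0300 Sv

6.0300


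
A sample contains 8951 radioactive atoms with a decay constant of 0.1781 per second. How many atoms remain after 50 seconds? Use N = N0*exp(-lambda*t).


N = N0 * exp(-lambda * t)
N = 8951 * exp(-0.1781 * 50)
N = 1.2147

1.2147


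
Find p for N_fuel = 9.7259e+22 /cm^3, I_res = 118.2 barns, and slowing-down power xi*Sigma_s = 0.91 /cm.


p = exp(-N * I * 1e-24 / (xi*Sigma_s))
p = exp(-9.7259e+22 * 118.2 * 1e-24 / 0.91)
p = 3.2626e-06

3.2626e-06


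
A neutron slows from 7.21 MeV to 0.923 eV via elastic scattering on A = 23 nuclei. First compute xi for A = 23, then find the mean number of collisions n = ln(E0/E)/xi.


xi = 1 + (A-1)^2/(2A)*ln((A-1)/(A+1)) = 0.08448899 (for A = 23)
n = ln(E0/E) / xi
n = ln(7.21e6 / 0.923) / 0.08448899
n = ln(7.811484e+06) / 0.08448899 = 187.85

187.85


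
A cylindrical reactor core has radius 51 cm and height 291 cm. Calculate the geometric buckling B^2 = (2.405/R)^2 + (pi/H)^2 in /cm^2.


B^2 = (2.405/R)^2 + (pi/H)^2
B^2 = (2.405/51)^2 + (pi/291)^2
B^2 = 0.0023403 /cm^2

0.0023403


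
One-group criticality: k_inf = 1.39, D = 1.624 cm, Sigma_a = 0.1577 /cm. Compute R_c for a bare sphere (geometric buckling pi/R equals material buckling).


L^2 = D / Sigma_a = 1.624 / 0.1577 = 10.29803 cm^2
B_m^2 = (k_inf - 1) / L^2 = (1.39 - 1) / 10.29803 = 0.03787132 /cm^2
For a bare sphere: B_g = pi/R, so R_c = pi / sqrt(B_m^2)
R_c = pi / sqrt(0.03787132) = 16.143 cm

16.143


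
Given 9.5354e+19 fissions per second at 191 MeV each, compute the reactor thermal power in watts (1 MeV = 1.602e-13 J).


P = fission_rate * E_MeV * 1.602e-13
P = 9.5354e+19 * 191 * 1.602e-13
P = 2.9177e+09 W

2.9177e+09


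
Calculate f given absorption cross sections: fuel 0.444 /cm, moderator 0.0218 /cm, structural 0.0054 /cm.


f = Sigma_a_fuel / (Sigma_a_fuel + Sigma_a_mod + Sigma_a_other)
f = 0.444 / (0.444 + 0.0218 + 0.0054)
f = 0.94228

0.94228


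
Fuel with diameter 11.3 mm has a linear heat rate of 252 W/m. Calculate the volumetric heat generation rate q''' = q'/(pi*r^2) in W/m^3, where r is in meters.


r = D / 2 / 1000 = 11.3 / 2 / 1000 = 0.00565 m
q''' = q' / (pi * r^2)
q''' = 252 / (pi * 0.00565^2)
q''' = 2.5128e+06 W/m^3

2.5128e+06


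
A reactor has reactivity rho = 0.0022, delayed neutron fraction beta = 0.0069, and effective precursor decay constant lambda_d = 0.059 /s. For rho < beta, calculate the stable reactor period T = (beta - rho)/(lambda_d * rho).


T = (beta - rho) / (lambda_d * rho)
T = (0.0069 - 0.0022) / (0.059 * 0.0022)
T = 36.210 s

36.210


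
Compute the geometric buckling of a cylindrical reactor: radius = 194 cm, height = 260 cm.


B^2 = (2.405/R)^2 + (pi/H)^2
B^2 = (2.405/194)^2 + (pi/260)^2
B^2 = 2.9968e-04 /cm^2

2.9968e-04


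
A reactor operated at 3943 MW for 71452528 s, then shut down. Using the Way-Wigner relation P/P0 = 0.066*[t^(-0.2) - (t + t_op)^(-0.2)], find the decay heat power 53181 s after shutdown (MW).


P/P0 = 0.066 * [t^(-0.2) - (t + t_op)^(-0.2)]
P/P0 = 0.066 * [53181^(-0.2) - (53181 + 71452528)^(-0.2)]
P/P0 = 0.066 * [0.1134615 - 0.02686160] = 0.005715593
P = 3943 * 0.005715593 = 22.537 MW

22.537


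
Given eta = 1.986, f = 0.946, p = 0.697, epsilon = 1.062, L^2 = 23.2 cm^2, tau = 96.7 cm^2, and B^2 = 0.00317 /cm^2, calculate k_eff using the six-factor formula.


k_inf = eta*f*p*eps = 1.986*0.946*0.697*1.062 = 1.390681
P_TNL = 1/(1 + L^2*B^2) = 1/(1 + 23.2*0.00317) = 0.9314942
P_FNL = exp(-B^2*tau) = exp(-0.00317*96.7) = 0.7359898
k_eff = k_inf * P_TNL * P_FNL = 1.390681 * 0.9314942 * 0.7359898
k_eff = 0.95341

0.95341


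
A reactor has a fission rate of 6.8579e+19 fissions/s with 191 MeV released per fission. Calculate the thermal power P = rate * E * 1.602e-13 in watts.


P = fission_rate * E_MeV * 1.602e-13
P = 6.8579e+19 * 191 * 1.602e-13
P = 2.0984e+09 W

2.0984e+09


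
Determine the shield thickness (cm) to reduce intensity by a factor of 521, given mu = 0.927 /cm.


x = ln(factor) / mu
x = ln(521) / 0.927
x = 6.7484 cm

6.7484


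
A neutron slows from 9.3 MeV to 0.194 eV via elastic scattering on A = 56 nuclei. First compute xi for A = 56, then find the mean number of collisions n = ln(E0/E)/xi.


xi = 1 + (A-1)^2/(2A)*ln((A-1)/(A+1)) = 0.03529286 (for A = 56)
n = ln(E0/E) / xi
n = ln(9.3e6 / 0.194) / 0.03529286
n = ln(4.793814e+07) / 0.03529286 = 501.10

501.10


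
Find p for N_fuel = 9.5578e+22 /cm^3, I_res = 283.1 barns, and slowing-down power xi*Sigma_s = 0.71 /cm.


p = exp(-N * I * 1e-24 / (xi*Sigma_s))
p = exp(-9.5578e+22 * 283.1 * 1e-24 / 0.71)
p = 2.8120e-17

2.8120e-17


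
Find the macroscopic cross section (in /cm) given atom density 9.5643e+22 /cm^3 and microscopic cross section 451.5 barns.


Sigma = N * sigma_barns * 1e-24
Sigma = 9.5643e+22 * 451.5 * 1e-24
Sigma = 43.183 /cm

43.183


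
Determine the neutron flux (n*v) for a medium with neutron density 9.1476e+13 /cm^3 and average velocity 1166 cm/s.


phi = n * v
phi = 9.1476e+13 * 1166
phi = 1.0666e+17 /cm^2/s

1.0666e+17


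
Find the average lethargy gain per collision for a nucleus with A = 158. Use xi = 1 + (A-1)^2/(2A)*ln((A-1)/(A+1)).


xi = 1 + (A-1)^2/(2A) * ln((A-1)/(A+1))
xi = 1 + (158-1)^2/(2*158) * ln((158-1)/(158 +1))
xi = 0.012605

0.012605


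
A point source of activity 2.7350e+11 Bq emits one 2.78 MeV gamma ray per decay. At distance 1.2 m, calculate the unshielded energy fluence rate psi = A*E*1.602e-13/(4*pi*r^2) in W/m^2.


psi = A * E * 1.602e-13 / (4*pi*r^2)
psi = 2.7350e+11 * 2.78 * 1.602e-13 / (4*pi*1.2^2)
psi = 0.0067312 W/m^2

0.0067312


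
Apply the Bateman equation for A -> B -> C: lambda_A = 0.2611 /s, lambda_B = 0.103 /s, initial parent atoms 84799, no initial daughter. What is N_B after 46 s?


N_B(t) = lambda_A * N_A0 / (lambda_B - lambda_A) * [exp(-lambda_A*t) - exp(-lambda_B*t)]
exp(-0.2611*46) = 6.079428e-06; exp(-0.103*46) = 0.008756141
N_B = 0.2611 * 84799 / (0.103 - 0.2611) * (6.079428e-06 - 0.008756141)
N_B = 1225.4

1225.4


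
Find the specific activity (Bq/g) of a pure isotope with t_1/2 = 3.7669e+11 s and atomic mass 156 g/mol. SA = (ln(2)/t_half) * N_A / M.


lambda = ln(2) / t_half = ln(2) / 3.7669e+11 = 1.840100e-12 /s
SA = lambda * N_A / M
SA = 1.840100e-12 * 6.022e23 / 156
SA = 7.1033e+09 Bq/g

7.1033e+09


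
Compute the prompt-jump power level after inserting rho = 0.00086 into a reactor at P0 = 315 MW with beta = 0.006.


P1/P0 = beta / (beta - rho)
P1/P0 = 0.006 / (0.006 - 0.00086) = 1.167315
P1 = 315 * 1.167315 = 367.70 MW

367.70


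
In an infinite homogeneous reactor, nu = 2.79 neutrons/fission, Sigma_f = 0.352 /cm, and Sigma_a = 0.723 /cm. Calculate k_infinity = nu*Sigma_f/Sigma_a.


k_inf = nu * Sigma_f / Sigma_a
k_inf = 2.79 * 0.352 / 0.723
k_inf = 1.3583

1.3583


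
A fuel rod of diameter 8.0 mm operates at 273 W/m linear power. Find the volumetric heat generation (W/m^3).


r = D / 2 / 1000 = 8.0 / 2 / 1000 = 0.004 m
q''' = q' / (pi * r^2)
q''' = 273 / (pi * 0.004^2)
q''' = 5.4312e+06 W/m^3

5.4312e+06


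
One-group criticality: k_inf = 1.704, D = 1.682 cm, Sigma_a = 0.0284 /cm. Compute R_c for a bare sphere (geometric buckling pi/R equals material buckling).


L^2 = D / Sigma_a = 1.682 / 0.0284 = 59.22535 cm^2
B_m^2 = (k_inf - 1) / L^2 = (1.704 - 1) / 59.22535 = 0.01188680 /cm^2
For a bare sphere: B_g = pi/R, so R_c = pi / sqrt(B_m^2)
R_c = pi / sqrt(0.01188680) = 28.815 cm

28.815


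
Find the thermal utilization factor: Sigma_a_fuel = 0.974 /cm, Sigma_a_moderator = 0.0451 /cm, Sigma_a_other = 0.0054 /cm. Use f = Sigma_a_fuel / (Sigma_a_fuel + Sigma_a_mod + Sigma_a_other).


f = Sigma_a_fuel / (Sigma_a_fuel + Sigma_a_mod + Sigma_a_other)
f = 0.974 / (0.974 + 0.0451 + 0.0054)
f = 0.95071

0.95071


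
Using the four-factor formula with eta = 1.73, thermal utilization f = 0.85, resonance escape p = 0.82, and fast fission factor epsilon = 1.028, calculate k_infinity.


k_inf = eta * f * p * epsilon
k_inf = 1.73 * 0.85 * 0.82 * 1.028
k_inf = 1.2396

1.2396


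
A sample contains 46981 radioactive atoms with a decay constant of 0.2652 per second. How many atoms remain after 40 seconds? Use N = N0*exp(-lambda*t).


N = N0 * exp(-lambda * t)
N = 46981 * exp(-0.2652 * 40)
N = 1.1613

1.1613


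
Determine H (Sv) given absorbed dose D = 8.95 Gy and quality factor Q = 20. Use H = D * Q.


H = D * Q
H = 8.95 * 20
H = 179.00 Sv

179.00


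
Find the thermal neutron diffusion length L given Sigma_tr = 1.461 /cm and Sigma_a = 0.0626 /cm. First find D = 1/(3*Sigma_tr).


D = 1 / (3 * Sigma_tr) = 1 / (3 * 1.461) = 0.2281542 cm
L = sqrt(D / Sigma_a)
L = sqrt(0.2281542 / 0.0626)
L = 1.9091 cm

1.9091


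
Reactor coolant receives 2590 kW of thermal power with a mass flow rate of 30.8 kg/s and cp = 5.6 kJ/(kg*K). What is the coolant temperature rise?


dT = Q / (m_dot * cp)
dT = 2590 / (30.8 * 5.6)
dT = 15.016 C

15.016


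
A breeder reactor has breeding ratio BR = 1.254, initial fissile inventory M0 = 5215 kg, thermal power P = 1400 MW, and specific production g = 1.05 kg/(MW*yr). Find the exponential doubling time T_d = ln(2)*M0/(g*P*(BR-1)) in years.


Breeding gain G = BR - 1 = 1.254 - 1 = 0.254
Fissile production rate = g * P * G = 1.05 * 1400 * 0.254 = 373.38 kg/yr
T_d = ln(2) * M0 / (g * P * G)
T_d = ln(2) * 5215 / 373.38 = 9.6812 yr

9.6812


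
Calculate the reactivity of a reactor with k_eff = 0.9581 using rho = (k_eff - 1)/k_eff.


rho = (k_eff - 1) / k_eff
rho = (0.9581 - 1) / 0.9581
rho = -0.043732

-0.043732


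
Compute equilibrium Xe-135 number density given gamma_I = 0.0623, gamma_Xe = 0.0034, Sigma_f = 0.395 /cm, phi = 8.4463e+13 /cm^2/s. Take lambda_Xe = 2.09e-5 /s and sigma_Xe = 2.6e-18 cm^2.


Xe_eq = (gamma_I + gamma_Xe) * Sigma_f * phi / (lambda_Xe + sigma_Xe * phi)
Numerator = (0.0623 + 0.0034) * 0.395 * 8.4463e+13 = 2.191942e+12
Denominator = 2.09e-5 + 2.6e-18 * 8.4463e+13 = 2.405038e-04
Xe_eq = 2.191942e+12 / 2.405038e-04 = 9.1140e+15 /cm^3

9.1140e+15


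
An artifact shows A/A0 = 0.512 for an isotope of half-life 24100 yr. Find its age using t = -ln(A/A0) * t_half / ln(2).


lambda = ln(2) / t_half = ln(2) / 24100 = 2.876129e-05 /yr
t = -ln(A/A0) / lambda
t = -ln(0.512) / 2.876129e-05
t = 23275 yr

23275


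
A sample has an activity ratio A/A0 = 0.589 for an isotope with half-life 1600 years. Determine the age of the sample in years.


lambda = ln(2) / t_half = ln(2) / 1600 = 4.332170e-04 /yr
t = -ln(A/A0) / lambda
t = -ln(0.589) / 4.332170e-04
t = 1221.9 yr

1221.9


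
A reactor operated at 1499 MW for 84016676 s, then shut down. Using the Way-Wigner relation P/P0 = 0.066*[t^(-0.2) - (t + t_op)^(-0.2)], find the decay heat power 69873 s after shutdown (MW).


P/P0 = 0.066 * [t^(-0.2) - (t + t_op)^(-0.2)]
P/P0 = 0.066 * [69873^(-0.2) - (69873 + 84016676)^(-0.2)]
P/P0 = 0.066 * [0.1074331 - 0.02600487] = 0.005374263
P = 1499 * 0.005374263 = 8.0560 MW

8.0560


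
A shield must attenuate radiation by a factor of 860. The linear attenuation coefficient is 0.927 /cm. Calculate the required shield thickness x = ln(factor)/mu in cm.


x = ln(factor) / mu
x = ln(860) / 0.927
x = 7.2890 cm

7.2890


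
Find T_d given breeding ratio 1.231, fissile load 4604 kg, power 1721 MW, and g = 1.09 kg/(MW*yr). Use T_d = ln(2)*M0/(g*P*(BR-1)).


Breeding gain G = BR - 1 = 1.231 - 1 = 0.231
Fissile production rate = g * P * G = 1.09 * 1721 * 0.231 = 433.33059 kg/yr
T_d = ln(2) * M0 / (g * P * G)
T_d = ln(2) * 4604 / 433.33059 = 7.3645 yr

7.3645


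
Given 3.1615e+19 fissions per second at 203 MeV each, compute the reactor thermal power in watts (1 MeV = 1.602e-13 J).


P = fission_rate * E_MeV * 1.602e-13
P = 3.1615e+19 * 203 * 1.602e-13
P = 1.0281e+09 W

1.0281e+09


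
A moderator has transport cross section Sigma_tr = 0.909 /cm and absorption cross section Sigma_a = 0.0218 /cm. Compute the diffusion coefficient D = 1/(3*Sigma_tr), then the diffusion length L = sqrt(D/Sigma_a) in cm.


D = 1 / (3 * Sigma_tr) = 1 / (3 * 0.909) = 0.3667033 cm
L = sqrt(D / Sigma_a)
L = sqrt(0.3667033 / 0.0218)
L = 4.1014 cm

4.1014


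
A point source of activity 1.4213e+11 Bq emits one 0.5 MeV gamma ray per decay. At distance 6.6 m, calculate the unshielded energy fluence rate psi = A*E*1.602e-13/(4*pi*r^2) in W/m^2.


psi = A * E * 1.602e-13 / (4*pi*r^2)
psi = 1.4213e+11 * 0.5 * 1.602e-13 / (4*pi*6.6^2)
psi = 2.0798e-05 W/m^2

2.0798e-05


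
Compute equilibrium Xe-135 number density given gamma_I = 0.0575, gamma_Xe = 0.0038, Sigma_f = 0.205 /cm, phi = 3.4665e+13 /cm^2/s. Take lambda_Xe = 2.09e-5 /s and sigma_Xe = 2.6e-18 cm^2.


Xe_eq = (gamma_I + gamma_Xe) * Sigma_f * phi / (lambda_Xe + sigma_Xe * phi)
Numerator = (0.0575 + 0.0038) * 0.205 * 3.4665e+13 = 4.356177e+11
Denominator = 2.09e-5 + 2.6e-18 * 3.4665e+13 = 1.110290e-04
Xe_eq = 4.356177e+11 / 1.110290e-04 = 3.9235e+15 /cm^3

3.9235e+15


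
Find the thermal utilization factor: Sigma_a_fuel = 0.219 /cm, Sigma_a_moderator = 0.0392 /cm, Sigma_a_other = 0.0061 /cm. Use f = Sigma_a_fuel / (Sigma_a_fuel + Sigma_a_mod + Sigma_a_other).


f = Sigma_a_fuel / (Sigma_a_fuel + Sigma_a_mod + Sigma_a_other)
f = 0.219 / (0.219 + 0.0392 + 0.0061)
f = 0.82860

0.82860


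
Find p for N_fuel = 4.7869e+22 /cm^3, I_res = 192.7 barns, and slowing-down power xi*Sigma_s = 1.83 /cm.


p = exp(-N * I * 1e-24 / (xi*Sigma_s))
p = exp(-4.7869e+22 * 192.7 * 1e-24 / 1.83)
p = 0.0064697

0.0064697


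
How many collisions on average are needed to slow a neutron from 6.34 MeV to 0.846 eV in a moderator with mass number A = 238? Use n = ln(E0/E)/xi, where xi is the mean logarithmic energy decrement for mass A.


xi = 1 + (A-1)^2/(2A)*ln((A-1)/(A+1)) = 0.008379872 (for A = 238)
n = ln(E0/E) / xi
n = ln(6.34e6 / 0.846) / 0.008379872
n = ln(7.494090e+06) / 0.008379872 = 1889.0

1889.0


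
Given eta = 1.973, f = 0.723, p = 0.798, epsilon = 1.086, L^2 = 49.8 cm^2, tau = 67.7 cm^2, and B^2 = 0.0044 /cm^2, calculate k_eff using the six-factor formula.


k_inf = eta*f*p*eps = 1.973*0.723*0.798*1.086 = 1.236227
P_TNL = 1/(1 + L^2*B^2) = 1/(1 + 49.8*0.0044) = 0.8202638
P_FNL = exp(-B^2*tau) = exp(-0.0044*67.7) = 0.7423904
k_eff = k_inf * P_TNL * P_FNL = 1.236227 * 0.8202638 * 0.7423904
k_eff = 0.75281

0.75281


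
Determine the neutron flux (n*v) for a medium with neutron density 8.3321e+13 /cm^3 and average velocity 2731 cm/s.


phi = n * v
phi = 8.3321e+13 * 2731
phi = 2.2755e+17 /cm^2/s

2.2755e+17


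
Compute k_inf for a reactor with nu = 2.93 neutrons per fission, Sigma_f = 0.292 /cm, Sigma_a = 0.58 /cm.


k_inf = nu * Sigma_f / Sigma_a
k_inf = 2.93 * 0.292 / 0.58
k_inf = 1.4751

1.4751


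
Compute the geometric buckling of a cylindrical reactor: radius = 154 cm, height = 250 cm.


B^2 = (2.405/R)^2 + (pi/H)^2
B^2 = (2.405/154)^2 + (pi/250)^2
B^2 = 4.0180e-04 /cm^2

4.0180e-04


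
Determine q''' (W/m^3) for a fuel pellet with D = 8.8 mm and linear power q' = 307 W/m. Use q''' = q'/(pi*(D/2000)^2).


r = D / 2 / 1000 = 8.8 / 2 / 1000 = 0.0044 m
q''' = q' / (pi * r^2)
q''' = 307 / (pi * 0.0044^2)
q''' = 5.0476e+06 W/m^3

5.0476e+06


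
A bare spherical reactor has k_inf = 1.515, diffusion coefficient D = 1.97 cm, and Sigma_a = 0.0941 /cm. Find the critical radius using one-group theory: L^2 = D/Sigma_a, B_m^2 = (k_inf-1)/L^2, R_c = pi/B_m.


L^2 = D / Sigma_a = 1.97 / 0.0941 = 20.93518 cm^2
B_m^2 = (k_inf - 1) / L^2 = (1.515 - 1) / 20.93518 = 0.02459974 /cm^2
For a bare sphere: B_g = pi/R, so R_c = pi / sqrt(B_m^2)
R_c = pi / sqrt(0.02459974) = 20.030 cm

20.030


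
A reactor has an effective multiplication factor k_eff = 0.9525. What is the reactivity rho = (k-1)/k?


rho = (k_eff - 1) / k_eff
rho = (0.9525 - 1) / 0.9525
rho = -0.049869

-0.049869


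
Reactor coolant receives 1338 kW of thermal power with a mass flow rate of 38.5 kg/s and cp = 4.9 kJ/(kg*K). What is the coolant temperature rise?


dT = Q / (m_dot * cp)
dT = 1338 / (38.5 * 4.9)
dT = 7.0925 C

7.0925


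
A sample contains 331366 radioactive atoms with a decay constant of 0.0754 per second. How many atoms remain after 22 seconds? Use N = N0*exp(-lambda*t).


N = N0 * exp(-lambda * t)
N = 331366 * exp(-0.0754 * 22)
N = 63081

63081


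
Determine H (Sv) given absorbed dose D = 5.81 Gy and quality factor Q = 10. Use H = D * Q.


H = D * Q
H = 5.81 * 10
H = 58.100 Sv

58.100


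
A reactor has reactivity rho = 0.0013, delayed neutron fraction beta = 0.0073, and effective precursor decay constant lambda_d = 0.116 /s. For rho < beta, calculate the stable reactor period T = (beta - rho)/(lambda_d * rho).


T = (beta - rho) / (lambda_d * rho)
T = (0.0073 - 0.0013) / (0.116 * 0.0013)
T = 39.788 s

39.788


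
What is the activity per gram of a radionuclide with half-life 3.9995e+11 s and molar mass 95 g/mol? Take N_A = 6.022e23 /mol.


lambda = ln(2) / t_half = ln(2) / 3.9995e+11 = 1.733085e-12 /s
SA = lambda * N_A / M
SA = 1.733085e-12 * 6.022e23 / 95
SA = 1.0986e+10 Bq/g

1.0986e+10


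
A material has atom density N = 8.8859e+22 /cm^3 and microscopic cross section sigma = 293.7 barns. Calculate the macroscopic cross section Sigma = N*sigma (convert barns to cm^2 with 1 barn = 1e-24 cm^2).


Sigma = N * sigma_barns * 1e-24
Sigma = 8.8859e+22 * 293.7 * 1e-24
Sigma = 26.098 /cm

26.098


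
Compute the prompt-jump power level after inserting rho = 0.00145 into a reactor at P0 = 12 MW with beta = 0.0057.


P1/P0 = beta / (beta - rho)
P1/P0 = 0.0057 / (0.0057 - 0.00145) = 1.341176
P1 = 12 * 1.341176 = 16.094 MW

16.094


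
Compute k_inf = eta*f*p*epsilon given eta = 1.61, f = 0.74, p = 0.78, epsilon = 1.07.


k_inf = eta * f * p * epsilon
k_inf = 1.61 * 0.74 * 0.78 * 1.07
k_inf = 0.99434

0.99434


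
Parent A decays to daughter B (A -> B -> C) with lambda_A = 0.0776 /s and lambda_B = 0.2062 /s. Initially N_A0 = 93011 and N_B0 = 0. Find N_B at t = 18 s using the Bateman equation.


N_B(t) = lambda_A * N_A0 / (lambda_B - lambda_A) * [exp(-lambda_A*t) - exp(-lambda_B*t)]
exp(-0.0776*18) = 0.2473873; exp(-0.2062*18) = 0.02443839
N_B = 0.0776 * 93011 / (0.2062 - 0.0776) * (0.2473873 - 0.02443839)
N_B = 12513

12513


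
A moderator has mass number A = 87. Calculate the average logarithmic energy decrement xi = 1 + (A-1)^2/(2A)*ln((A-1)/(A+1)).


xi = 1 + (A-1)^2/(2A) * ln((A-1)/(A+1))
xi = 1 + (87-1)^2/(2*87) * ln((87-1)/(87 +1))
xi = 0.022813

0.022813


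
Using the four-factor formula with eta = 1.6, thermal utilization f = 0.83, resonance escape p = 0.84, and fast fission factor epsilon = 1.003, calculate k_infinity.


k_inf = eta * f * p * epsilon
k_inf = 1.6 * 0.83 * 0.84 * 1.003
k_inf = 1.1189

1.1189


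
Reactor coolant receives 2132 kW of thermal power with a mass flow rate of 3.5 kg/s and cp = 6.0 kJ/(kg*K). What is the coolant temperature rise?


dT = Q / (m_dot * cp)
dT = 2132 / (3.5 * 6.0)
dT = 101.52 C

101.52


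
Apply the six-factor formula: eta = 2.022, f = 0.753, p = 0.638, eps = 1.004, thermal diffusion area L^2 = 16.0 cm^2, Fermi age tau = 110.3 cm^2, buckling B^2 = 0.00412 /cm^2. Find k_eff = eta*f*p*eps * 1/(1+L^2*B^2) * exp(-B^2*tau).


k_inf = eta*f*p*eps = 2.022*0.753*0.638*1.004 = 0.9752827
P_TNL = 1/(1 + L^2*B^2) = 1/(1 + 16.0*0.00412) = 0.9381567
P_FNL = exp(-B^2*tau) = exp(-0.00412*110.3) = 0.6348059
k_eff = k_inf * P_TNL * P_FNL = 0.9752827 * 0.9381567 * 0.6348059
k_eff = 0.58083

0.58083


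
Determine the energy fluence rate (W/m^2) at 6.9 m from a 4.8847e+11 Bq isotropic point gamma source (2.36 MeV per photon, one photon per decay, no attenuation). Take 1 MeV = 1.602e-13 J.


psi = A * E * 1.602e-13 / (4*pi*r^2)
psi = 4.8847e+11 * 2.36 * 1.602e-13 / (4*pi*6.9^2)
psi = 3.0868e-04 W/m^2

3.0868e-04


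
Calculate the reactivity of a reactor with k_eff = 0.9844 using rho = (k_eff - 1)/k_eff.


rho = (k_eff - 1) / k_eff
rho = (0.9844 - 1) / 0.9844
rho = -0.015847

-0.015847


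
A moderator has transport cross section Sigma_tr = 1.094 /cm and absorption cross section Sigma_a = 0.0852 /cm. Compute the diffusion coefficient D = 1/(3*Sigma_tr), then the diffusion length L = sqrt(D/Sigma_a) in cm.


D = 1 / (3 * Sigma_tr) = 1 / (3 * 1.094) = 0.3046923 cm
L = sqrt(D / Sigma_a)
L = sqrt(0.3046923 / 0.0852)
L = 1.8911 cm

1.8911


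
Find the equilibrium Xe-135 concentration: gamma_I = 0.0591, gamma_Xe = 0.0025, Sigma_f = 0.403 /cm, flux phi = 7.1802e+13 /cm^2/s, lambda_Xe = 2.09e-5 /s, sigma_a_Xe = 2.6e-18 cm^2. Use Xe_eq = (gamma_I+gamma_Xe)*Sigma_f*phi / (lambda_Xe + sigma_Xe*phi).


Xe_eq = (gamma_I + gamma_Xe) * Sigma_f * phi / (lambda_Xe + sigma_Xe * phi)
Numerator = (0.0591 + 0.0025) * 0.403 * 7.1802e+13 = 1.782470e+12
Denominator = 2.09e-5 + 2.6e-18 * 7.1802e+13 = 2.075852e-04
Xe_eq = 1.782470e+12 / 2.075852e-04 = 8.5867e+15 /cm^3

8.5867e+15


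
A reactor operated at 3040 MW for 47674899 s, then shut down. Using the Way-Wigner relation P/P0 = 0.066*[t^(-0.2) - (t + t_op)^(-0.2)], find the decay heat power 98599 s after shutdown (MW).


P/P0 = 0.066 * [t^(-0.2) - (t + t_op)^(-0.2)]
P/P0 = 0.066 * [98599^(-0.2) - (98599 + 47674899)^(-0.2)]
P/P0 = 0.066 * [0.1002826 - 0.02911807] = 0.004696859
P = 3040 * 0.004696859 = 14.278 MW

14.278


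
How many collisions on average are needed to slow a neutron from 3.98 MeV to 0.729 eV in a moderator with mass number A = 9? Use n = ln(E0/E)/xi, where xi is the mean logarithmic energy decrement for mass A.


xi = 1 + (A-1)^2/(2A)*ln((A-1)/(A+1)) = 0.2066007 (for A = 9)
n = ln(E0/E) / xi
n = ln(3.98e6 / 0.729) / 0.2066007
n = ln(5.459534e+06) / 0.2066007 = 75.086

75.086


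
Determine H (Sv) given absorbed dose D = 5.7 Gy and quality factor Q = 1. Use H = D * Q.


H = D * Q
H = 5.7 * 1
H = 5.7000 Sv

5.7000


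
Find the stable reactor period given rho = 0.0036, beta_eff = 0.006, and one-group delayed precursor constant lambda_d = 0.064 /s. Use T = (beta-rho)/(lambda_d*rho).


T = (beta - rho) / (lambda_d * rho)
T = (0.006 - 0.0036) / (0.064 * 0.0036)
T = 10.417 s

10.417


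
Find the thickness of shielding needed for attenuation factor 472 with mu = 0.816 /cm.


x = ln(factor) / mu
x = ln(472) / 0.816
x = 7.5453 cm

7.5453


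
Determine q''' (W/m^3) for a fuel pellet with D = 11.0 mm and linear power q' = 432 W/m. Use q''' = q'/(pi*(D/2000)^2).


r = D / 2 / 1000 = 11.0 / 2 / 1000 = 0.0055 m
q''' = q' / (pi * r^2)
q''' = 432 / (pi * 0.0055^2)
q''' = 4.5458e+06 W/m^3

4.5458e+06


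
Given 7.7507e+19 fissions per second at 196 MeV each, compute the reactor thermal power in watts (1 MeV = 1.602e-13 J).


P = fission_rate * E_MeV * 1.602e-13
P = 7.7507e+19 * 196 * 1.602e-13
P = 2.4337e+09 W

2.4337e+09


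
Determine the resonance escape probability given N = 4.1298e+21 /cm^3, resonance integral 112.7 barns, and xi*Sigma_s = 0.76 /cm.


p = exp(-N * I * 1e-24 / (xi*Sigma_s))
p = exp(-4.1298e+21 * 112.7 * 1e-24 / 0.76)
p = 0.54205

0.54205


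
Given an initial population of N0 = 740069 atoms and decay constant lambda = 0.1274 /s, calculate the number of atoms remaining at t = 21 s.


N = N0 * exp(-lambda * t)
N = 740069 * exp(-0.1274 * 21)
N = 50975

50975


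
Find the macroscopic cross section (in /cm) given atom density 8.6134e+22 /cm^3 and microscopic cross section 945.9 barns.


Sigma = N * sigma_barns * 1e-24
Sigma = 8.6134e+22 * 945.9 * 1e-24
Sigma = 81.474 /cm

81.474


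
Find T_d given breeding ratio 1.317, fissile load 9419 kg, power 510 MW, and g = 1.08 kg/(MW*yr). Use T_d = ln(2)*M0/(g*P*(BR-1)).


Breeding gain G = BR - 1 = 1.317 - 1 = 0.317
Fissile production rate = g * P * G = 1.08 * 510 * 0.317 = 174.6036 kg/yr
T_d = ln(2) * M0 / (g * P * G)
T_d = ln(2) * 9419 / 174.6036 = 37.392 yr

37.392


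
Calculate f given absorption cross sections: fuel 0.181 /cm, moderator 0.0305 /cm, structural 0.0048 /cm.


f = Sigma_a_fuel / (Sigma_a_fuel + Sigma_a_mod + Sigma_a_other)
f = 0.181 / (0.181 + 0.0305 + 0.0048)
f = 0.83680

0.83680


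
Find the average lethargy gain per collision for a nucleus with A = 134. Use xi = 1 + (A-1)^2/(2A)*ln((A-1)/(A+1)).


xi = 1 + (A-1)^2/(2A) * ln((A-1)/(A+1))
xi = 1 + (134-1)^2/(2*134) * ln((134-1)/(134 +1))
xi = 0.014851

0.014851


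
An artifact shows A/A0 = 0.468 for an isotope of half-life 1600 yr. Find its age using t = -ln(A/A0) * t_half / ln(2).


lambda = ln(2) / t_half = ln(2) / 1600 = 4.332170e-04 /yr
t = -ln(A/A0) / lambda
t = -ln(0.468) / 4.332170e-04
t = 1752.7 yr

1752.7


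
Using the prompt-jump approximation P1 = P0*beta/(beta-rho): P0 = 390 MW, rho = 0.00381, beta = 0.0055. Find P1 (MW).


P1/P0 = beta / (beta - rho)
P1/P0 = 0.0055 / (0.0055 - 0.00381) = 3.254438
P1 = 390 * 3.254438 = 1269.2 MW

1269.2


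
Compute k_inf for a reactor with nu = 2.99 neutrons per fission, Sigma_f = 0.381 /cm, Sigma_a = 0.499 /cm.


k_inf = nu * Sigma_f / Sigma_a
k_inf = 2.99 * 0.381 / 0.499
k_inf = 2.2829

2.2829


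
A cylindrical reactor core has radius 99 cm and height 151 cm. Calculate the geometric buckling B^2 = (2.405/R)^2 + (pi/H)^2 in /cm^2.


B^2 = (2.405/R)^2 + (pi/H)^2
B^2 = (2.405/99)^2 + (pi/151)^2
B^2 = 0.0010230 /cm^2

0.0010230


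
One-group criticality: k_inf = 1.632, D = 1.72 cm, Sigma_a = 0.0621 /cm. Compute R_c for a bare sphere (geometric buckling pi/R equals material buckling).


L^2 = D / Sigma_a = 1.72 / 0.0621 = 27.69726 cm^2
B_m^2 = (k_inf - 1) / L^2 = (1.632 - 1) / 27.69726 = 0.02281814 /cm^2
For a bare sphere: B_g = pi/R, so R_c = pi / sqrt(B_m^2)
R_c = pi / sqrt(0.02281814) = 20.797 cm

20.797
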